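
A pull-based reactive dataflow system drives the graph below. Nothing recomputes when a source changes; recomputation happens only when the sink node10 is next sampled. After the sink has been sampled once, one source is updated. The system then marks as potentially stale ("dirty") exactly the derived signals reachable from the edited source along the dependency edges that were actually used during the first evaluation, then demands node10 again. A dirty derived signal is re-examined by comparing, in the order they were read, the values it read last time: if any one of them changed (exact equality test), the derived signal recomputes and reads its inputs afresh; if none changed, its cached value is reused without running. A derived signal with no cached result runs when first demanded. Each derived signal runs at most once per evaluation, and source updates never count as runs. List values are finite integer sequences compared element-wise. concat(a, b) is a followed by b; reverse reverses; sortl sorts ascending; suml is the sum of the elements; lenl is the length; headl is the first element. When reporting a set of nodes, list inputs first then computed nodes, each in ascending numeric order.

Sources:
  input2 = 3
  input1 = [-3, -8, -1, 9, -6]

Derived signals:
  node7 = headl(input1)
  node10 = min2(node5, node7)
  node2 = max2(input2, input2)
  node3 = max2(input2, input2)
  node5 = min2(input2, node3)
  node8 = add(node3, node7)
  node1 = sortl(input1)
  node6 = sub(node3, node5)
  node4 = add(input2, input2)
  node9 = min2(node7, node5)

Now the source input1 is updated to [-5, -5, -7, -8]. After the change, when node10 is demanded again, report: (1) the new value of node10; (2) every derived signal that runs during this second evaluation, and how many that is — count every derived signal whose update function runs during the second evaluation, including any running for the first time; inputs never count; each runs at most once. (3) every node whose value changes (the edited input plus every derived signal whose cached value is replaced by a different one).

First evaluation (everything demanded from the output):
  node3 = max2(3, 3) = 3
  node5 = min2(3, 3) = 3
  node7 = headl([-3, -8, -1, 9, -6]) = -3
  node10 = min2(3, -3) = -3

Propagation after the edit:
  node7: runs — input1 [-3, -8, -1, 9, -6]->[-5, -5, -7, -8]; result -5.
  node10: runs — node7 -3->-5; result -5.

New value of node10: -5.
Derived signals that run: node7, node10 — 2 in total.
Values that change: input1, node7, node10.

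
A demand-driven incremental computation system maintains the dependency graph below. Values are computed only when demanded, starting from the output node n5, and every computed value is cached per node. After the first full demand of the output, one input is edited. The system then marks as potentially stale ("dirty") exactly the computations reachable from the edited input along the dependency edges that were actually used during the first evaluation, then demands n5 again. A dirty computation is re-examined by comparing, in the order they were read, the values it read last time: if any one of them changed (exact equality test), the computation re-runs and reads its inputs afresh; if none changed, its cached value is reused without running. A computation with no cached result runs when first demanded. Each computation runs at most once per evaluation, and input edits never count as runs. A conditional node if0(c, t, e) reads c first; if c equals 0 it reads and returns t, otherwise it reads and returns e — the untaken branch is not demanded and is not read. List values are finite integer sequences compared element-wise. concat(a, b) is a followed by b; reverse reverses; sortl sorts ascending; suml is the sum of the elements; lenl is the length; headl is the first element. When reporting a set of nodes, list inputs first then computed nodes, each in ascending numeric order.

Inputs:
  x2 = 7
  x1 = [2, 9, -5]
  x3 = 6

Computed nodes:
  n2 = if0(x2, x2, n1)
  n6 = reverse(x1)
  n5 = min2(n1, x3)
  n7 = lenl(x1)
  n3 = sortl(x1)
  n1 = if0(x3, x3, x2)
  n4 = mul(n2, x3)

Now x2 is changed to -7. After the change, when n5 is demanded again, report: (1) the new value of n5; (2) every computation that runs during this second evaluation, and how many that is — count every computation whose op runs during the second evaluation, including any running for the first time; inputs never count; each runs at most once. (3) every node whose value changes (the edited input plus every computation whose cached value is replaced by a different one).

New value of n5: -7.
Computations that run: n1, n5 — 2 in total.
Values that change: x2, n1, n5.

First evaluation (everything demanded from the output):
  n1 = if0(x3=6 -> else branch x2) = 7
  n5 = min2(7, 6) = 6

Propagation after the edit:
  n1: runs — x2 7->-7; result -7.
  n5: runs — n1 7->-7; result -7.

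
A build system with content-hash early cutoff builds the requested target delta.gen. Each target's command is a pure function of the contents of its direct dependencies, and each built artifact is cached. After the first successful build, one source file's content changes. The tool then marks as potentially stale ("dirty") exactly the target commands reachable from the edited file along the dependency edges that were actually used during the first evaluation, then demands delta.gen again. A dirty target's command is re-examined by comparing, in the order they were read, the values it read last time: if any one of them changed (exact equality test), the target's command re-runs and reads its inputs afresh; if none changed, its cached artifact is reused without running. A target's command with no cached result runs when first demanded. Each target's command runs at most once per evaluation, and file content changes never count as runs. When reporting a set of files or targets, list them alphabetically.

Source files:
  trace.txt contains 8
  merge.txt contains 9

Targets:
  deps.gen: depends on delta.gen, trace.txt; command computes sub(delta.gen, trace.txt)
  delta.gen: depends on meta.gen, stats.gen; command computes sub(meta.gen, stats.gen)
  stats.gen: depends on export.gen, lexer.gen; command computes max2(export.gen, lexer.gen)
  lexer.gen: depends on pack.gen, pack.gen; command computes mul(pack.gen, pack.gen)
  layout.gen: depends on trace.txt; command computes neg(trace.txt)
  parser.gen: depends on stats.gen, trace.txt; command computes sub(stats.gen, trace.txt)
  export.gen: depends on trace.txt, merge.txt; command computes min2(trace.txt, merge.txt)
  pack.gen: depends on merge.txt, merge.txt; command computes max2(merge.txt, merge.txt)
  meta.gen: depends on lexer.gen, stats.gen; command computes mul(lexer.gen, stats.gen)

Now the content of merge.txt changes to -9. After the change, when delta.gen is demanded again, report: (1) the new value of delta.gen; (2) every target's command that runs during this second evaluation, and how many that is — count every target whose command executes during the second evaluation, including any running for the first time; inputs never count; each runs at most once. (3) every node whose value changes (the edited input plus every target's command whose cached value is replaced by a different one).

New value of delta.gen: 6480.
Target commands that run: export.gen, lexer.gen, pack.gen, stats.gen — 4 in total.
Values that change: export.gen, merge.txt, pack.gen.
Key observation: the cutoff stops propagation at meta.gen — its inputs' values are unchanged, so it reuses its cache.

First evaluation (everything demanded from the output):
  export.gen = min2(8, 9) = 8
  pack.gen = max2(9, 9) = 9
  lexer.gen = mul(9, 9) = 81
  stats.gen = max2(8, 81) = 81
  meta.gen = mul(81, 81) = 6561
  delta.gen = sub(6561, 81) = 6480

Propagation after the edit:
  export.gen: runs — merge.txt 9->-9; result -9.
  pack.gen: runs — merge.txt 9->-9; merge.txt 9->-9; result -9.
  lexer.gen: runs — pack.gen 9->-9; pack.gen 9->-9; result 81 (same value as before).
  stats.gen: runs — export.gen 8->-9; result 81 (same value as before).
  meta.gen: checked — values it read are unchanged (lexer.gen unchanged, stats.gen unchanged); reused cached 6561 without running.
  delta.gen: checked — values it read are unchanged (meta.gen unchanged, stats.gen unchanged); reused cached 6480 without running.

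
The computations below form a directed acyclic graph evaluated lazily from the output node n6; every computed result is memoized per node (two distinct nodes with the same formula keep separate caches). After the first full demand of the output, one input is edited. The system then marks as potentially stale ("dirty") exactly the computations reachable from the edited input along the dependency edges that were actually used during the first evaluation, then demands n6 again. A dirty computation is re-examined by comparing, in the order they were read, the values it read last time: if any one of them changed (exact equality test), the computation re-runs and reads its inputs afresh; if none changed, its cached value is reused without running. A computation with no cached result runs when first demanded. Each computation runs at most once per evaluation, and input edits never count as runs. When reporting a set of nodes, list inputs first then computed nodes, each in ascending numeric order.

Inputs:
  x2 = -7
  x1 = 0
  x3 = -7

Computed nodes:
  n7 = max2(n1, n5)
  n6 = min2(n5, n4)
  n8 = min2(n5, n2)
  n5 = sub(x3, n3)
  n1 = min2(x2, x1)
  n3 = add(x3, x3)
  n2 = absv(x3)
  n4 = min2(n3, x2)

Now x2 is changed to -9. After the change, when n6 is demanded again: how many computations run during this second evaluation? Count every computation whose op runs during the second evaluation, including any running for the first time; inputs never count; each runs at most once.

First demand of the output computes:
  n3 = add(-7, -7) = -14
  n4 = min2(-14, -7) = -14
  n5 = sub(-7, -14) = 7
  n6 = min2(7, -14) = -14

After the edit, cleaning proceeds:
  n4: a read changed (x2 -7->-9) — executes, giving -14 — identical to its old value.
  n6: dirty, but its reads are unchanged (n5 unchanged, n4 unchanged); cached -14 stands.

Note the absorption at n4: it re-runs yet its value is the same, leaving the output's value untouched.

1 computations run: n4.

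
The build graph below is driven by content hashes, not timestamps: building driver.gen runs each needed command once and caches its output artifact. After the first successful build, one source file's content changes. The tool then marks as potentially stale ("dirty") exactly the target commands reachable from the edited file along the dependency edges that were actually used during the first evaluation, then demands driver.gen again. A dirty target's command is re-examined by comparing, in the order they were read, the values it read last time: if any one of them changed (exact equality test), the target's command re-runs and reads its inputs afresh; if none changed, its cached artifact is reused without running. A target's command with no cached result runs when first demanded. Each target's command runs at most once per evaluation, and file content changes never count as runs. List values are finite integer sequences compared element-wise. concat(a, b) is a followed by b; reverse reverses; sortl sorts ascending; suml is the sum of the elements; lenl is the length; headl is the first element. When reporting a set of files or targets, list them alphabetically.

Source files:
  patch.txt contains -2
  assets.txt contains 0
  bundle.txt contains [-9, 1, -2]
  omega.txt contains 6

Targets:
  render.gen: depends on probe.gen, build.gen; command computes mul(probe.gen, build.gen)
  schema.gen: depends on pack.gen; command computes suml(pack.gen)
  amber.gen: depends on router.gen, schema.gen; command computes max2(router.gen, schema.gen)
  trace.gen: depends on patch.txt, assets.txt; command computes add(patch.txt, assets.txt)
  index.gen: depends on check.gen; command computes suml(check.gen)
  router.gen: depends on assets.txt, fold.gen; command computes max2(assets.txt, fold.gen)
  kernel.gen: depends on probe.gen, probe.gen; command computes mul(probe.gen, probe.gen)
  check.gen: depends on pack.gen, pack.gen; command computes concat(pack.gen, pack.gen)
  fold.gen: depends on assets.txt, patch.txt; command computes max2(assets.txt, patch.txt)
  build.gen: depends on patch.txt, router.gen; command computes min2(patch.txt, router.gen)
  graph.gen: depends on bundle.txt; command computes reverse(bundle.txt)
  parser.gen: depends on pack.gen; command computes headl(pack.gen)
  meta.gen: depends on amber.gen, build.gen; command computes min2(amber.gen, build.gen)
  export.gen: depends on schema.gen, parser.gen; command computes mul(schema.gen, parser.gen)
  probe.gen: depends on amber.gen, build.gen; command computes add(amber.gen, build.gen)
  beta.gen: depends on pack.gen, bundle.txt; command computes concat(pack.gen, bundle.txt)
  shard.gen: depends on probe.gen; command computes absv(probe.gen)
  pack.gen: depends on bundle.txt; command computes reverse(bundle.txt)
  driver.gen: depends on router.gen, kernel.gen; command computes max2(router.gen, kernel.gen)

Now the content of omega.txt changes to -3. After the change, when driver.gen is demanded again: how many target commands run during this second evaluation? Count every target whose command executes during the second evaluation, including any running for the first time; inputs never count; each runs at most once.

Run set: none (0 run).
The important point: nothing the output needs ever reads omega.txt, so the edit is invisible to it.

Initial pass — values computed on the first demand:
  fold.gen = max2(0, -2) = 0
  pack.gen = reverse([-9, 1, -2]) = [-2, 1, -9]
  router.gen = max2(0, 0) = 0
  build.gen = min2(-2, 0) = -2
  schema.gen = suml([-2, 1, -9]) = -10
  amber.gen = max2(0, -10) = 0
  probe.gen = add(0, -2) = -2
  kernel.gen = mul(-2, -2) = 4
  driver.gen = max2(0, 4) = 4

Second demand — change propagation:
  no demanded computation ever read omega.txt, so the edit dirties nothing and nothing runs.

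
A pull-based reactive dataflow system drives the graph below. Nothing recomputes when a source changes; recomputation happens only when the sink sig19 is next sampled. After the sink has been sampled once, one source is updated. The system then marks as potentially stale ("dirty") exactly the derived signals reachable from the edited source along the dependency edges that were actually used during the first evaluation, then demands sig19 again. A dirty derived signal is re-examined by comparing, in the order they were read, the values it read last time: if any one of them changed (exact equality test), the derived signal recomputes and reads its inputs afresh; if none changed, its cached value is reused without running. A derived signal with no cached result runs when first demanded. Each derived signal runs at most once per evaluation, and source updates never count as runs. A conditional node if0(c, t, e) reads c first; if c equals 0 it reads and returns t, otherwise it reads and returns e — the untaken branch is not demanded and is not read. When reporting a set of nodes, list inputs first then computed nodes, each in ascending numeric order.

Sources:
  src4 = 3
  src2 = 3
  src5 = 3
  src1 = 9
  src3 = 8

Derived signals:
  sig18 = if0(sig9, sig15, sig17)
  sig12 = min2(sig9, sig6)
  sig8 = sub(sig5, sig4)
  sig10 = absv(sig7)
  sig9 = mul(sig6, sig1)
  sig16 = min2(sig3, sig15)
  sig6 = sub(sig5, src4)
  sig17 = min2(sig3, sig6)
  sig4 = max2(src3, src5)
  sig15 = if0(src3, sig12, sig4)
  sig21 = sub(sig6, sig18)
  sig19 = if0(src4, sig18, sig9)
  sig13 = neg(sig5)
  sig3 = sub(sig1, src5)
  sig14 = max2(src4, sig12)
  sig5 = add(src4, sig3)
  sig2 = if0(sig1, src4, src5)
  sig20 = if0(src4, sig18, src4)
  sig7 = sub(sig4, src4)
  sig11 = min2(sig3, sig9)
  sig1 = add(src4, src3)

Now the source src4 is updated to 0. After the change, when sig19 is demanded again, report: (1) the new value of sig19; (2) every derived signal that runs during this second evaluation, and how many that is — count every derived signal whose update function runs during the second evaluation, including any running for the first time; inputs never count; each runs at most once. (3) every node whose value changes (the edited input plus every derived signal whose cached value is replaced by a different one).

First evaluation (everything demanded from the output):
  sig1 = add(3, 8) = 11
  sig3 = sub(11, 3) = 8
  sig5 = add(3, 8) = 11
  sig6 = sub(11, 3) = 8
  sig9 = mul(8, 11) = 88
  sig19 = if0(src4=3 -> else branch sig9) = 88

Propagation after the edit:
  sig1: runs — src4 3->0; result 8.
  sig3: runs — sig1 11->8; result 5.
  sig5: runs — src4 3->0; sig3 8->5; result 5.
  sig6: runs — sig5 11->5; src4 3->0; result 5.
  sig9: runs — sig6 8->5; sig1 11->8; result 40.
  sig17: demanded for the first time — runs, produces 5.
  sig18: demanded for the first time — runs, produces 5.
  sig19: runs — src4 3->0; sig9 88->40; result 5.

Key observation: a condition flipped, so demand reaches new nodes — sig17, sig18 run for the first time.

New value of sig19: 5.
Derived signals that run: sig1, sig3, sig5, sig6, sig9, sig17, sig18, sig19 — 8 in total.
Values that change: src4, sig1, sig3, sig5, sig6, sig9, sig19.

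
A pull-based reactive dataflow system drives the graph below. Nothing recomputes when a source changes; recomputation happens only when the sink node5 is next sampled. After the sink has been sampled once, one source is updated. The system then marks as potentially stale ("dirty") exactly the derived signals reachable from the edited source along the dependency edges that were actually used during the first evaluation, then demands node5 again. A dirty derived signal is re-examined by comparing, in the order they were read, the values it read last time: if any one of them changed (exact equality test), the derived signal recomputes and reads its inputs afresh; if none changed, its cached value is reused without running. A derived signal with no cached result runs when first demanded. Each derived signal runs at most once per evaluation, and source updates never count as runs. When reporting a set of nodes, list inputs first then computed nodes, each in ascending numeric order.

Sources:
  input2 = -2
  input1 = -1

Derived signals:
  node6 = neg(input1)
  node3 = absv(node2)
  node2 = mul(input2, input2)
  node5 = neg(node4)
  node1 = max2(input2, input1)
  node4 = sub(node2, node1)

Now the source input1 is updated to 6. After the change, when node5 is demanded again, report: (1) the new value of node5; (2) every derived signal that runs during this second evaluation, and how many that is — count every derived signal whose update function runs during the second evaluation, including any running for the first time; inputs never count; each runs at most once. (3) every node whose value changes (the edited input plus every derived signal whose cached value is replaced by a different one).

New value of node5: 2.
Derived signals that run: node1, node4, node5 — 3 in total.
Values that change: input1, node1, node4, node5.

First evaluation (everything demanded from the output):
  node1 = max2(-2, -1) = -1
  node2 = mul(-2, -2) = 4
  node4 = sub(4, -1) = 5
  node5 = neg(5) = -5

Propagation after the edit:
  node1: runs — input1 -1->6; result 6.
  node4: runs — node1 -1->6; result -2.
  node5: runs — node4 5->-2; result 2.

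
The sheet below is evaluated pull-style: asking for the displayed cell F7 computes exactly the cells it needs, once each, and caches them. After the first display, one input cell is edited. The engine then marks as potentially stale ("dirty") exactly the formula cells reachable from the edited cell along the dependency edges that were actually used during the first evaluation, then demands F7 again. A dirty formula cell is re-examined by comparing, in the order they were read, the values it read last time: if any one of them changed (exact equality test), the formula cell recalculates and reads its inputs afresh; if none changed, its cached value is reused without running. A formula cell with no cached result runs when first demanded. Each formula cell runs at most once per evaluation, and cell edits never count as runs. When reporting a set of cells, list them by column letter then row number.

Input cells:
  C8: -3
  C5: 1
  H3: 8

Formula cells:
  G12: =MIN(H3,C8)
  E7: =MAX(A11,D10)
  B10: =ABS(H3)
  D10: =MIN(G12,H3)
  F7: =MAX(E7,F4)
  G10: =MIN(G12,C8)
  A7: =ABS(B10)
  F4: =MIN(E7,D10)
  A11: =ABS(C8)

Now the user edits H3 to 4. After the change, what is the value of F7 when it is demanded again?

Demanding F7 again yields 3.
Note where the cutoff bites: E7 is checked, finds nothing changed, and keeps its cache.

First demand of the output computes:
  A11 = ABS(-3) = 3
  G12 = MIN(8, -3) = -3
  D10 = MIN(-3, 8) = -3
  E7 = MAX(3, -3) = 3
  F4 = MIN(3, -3) = -3
  F7 = MAX(3, -3) = 3

After the edit, cleaning proceeds:
  G12: a read changed (H3 8->4) — executes, giving -3 — identical to its old value.
  D10: a read changed (H3 8->4) — executes, giving -3 — identical to its old value.
  E7: dirty, but its reads are unchanged (A11 unchanged, D10 unchanged); cached 3 stands.
  F4: dirty, but its reads are unchanged (E7 unchanged, D10 unchanged); cached -3 stands.
  F7: dirty, but its reads are unchanged (E7 unchanged, F4 unchanged); cached 3 stands.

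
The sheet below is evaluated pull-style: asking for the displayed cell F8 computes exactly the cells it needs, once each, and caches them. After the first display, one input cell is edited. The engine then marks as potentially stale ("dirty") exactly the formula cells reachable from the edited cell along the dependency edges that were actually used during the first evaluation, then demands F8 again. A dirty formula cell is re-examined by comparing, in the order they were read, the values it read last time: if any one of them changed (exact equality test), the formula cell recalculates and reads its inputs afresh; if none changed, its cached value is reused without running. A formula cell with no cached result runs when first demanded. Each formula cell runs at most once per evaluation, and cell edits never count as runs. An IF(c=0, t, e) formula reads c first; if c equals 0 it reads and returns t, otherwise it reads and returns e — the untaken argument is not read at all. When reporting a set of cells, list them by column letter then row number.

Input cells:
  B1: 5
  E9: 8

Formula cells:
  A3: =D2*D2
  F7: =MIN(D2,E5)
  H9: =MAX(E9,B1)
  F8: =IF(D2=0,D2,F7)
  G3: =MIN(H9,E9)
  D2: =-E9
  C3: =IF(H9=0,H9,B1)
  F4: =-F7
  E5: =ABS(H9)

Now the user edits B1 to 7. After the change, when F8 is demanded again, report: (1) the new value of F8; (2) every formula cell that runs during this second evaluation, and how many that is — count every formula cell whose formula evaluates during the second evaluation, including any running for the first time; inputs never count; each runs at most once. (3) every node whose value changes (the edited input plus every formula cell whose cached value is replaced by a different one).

Demanding F8 again yields -8.
1 formula cells run: H9.
The nodes whose values change: B1.
Note the absorption at H9: it re-runs yet its value is the same, leaving the output's value untouched.

First demand of the output computes:
  D2 = -(8) = -8
  H9 = MAX(8, 5) = 8
  E5 = ABS(8) = 8
  F7 = MIN(-8, 8) = -8
  F8 = IF(D2=0: D2=-8 -> else branch F7) = -8

After the edit, cleaning proceeds:
  H9: a read changed (B1 5->7) — executes, giving 8 — identical to its old value.
  E5: dirty, but its reads are unchanged (H9 unchanged); cached 8 stands.
  F7: dirty, but its reads are unchanged (D2 unchanged, E5 unchanged); cached -8 stands.
  F8: dirty, but its reads are unchanged (D2 unchanged, F7 unchanged); cached -8 stands.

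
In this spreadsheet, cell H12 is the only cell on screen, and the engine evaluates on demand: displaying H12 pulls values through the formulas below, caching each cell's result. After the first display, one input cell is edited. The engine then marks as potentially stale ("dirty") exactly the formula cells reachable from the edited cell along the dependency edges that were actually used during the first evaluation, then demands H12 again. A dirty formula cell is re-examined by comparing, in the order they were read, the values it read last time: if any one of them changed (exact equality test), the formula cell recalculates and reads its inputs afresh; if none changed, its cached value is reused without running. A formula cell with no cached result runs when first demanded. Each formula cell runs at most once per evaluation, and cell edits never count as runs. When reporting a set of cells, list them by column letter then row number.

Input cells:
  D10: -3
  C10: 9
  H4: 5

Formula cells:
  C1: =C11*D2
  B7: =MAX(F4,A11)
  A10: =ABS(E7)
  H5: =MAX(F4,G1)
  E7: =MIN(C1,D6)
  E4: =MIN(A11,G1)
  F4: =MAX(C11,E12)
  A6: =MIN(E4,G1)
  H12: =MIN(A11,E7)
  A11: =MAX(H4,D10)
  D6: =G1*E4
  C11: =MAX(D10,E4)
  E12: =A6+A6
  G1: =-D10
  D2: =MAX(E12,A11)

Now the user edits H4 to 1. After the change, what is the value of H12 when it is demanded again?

H12 now evaluates to 1.

Initial pass — values computed on the first demand:
  A11 = MAX(5, -3) = 5
  G1 = -(-3) = 3
  E4 = MIN(5, 3) = 3
  A6 = MIN(3, 3) = 3
  C11 = MAX(-3, 3) = 3
  D6 = 3 * 3 = 9
  E12 = 3 + 3 = 6
  D2 = MAX(6, 5) = 6
  C1 = 3 * 6 = 18
  E7 = MIN(18, 9) = 9
  H12 = MIN(5, 9) = 5

Second demand — change propagation:
  A11: re-runs because H4 5->1; new result 1.
  E4: re-runs because A11 5->1; new result 1.
  A6: re-runs because E4 3->1; new result 1.
  C11: re-runs because E4 3->1; new result 1.
  D6: re-runs because E4 3->1; new result 3.
  E12: re-runs because A6 3->1; A6 3->1; new result 2.
  D2: re-runs because E12 6->2; A11 5->1; new result 2.
  C1: re-runs because C11 3->1; D2 6->2; new result 2.
  E7: re-runs because C1 18->2; D6 9->3; new result 2.
  H12: re-runs because A11 5->1; E7 9->2; new result 1.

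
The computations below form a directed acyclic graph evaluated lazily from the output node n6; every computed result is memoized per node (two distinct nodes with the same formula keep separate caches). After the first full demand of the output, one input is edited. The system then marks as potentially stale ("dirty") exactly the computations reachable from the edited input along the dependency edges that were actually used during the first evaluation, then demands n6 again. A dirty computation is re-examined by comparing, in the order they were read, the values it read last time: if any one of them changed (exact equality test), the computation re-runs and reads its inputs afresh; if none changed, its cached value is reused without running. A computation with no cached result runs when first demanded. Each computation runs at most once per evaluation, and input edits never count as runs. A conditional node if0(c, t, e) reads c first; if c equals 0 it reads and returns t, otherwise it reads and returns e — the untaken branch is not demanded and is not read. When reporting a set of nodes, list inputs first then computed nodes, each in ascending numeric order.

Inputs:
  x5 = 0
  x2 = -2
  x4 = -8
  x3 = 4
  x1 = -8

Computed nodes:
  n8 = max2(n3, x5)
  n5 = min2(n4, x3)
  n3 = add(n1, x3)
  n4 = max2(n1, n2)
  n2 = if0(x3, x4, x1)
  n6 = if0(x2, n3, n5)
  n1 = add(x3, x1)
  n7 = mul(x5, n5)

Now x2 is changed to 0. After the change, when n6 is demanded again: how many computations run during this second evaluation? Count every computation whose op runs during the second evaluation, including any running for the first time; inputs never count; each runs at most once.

2 computations run: n3, n6.
Note the branch switch — n3 had no cache and runs now for the first time.

First demand of the output computes:
  n1 = add(4, -8) = -4
  n2 = if0(x3=4 -> else branch x1) = -8
  n4 = max2(-4, -8) = -4
  n5 = min2(-4, 4) = -4
  n6 = if0(x2=-2 -> else branch n5) = -4

After the edit, cleaning proceeds:
  n3: had never run; runs now, result 0.
  n6: a read changed (x2 -2->0) — executes, giving 0.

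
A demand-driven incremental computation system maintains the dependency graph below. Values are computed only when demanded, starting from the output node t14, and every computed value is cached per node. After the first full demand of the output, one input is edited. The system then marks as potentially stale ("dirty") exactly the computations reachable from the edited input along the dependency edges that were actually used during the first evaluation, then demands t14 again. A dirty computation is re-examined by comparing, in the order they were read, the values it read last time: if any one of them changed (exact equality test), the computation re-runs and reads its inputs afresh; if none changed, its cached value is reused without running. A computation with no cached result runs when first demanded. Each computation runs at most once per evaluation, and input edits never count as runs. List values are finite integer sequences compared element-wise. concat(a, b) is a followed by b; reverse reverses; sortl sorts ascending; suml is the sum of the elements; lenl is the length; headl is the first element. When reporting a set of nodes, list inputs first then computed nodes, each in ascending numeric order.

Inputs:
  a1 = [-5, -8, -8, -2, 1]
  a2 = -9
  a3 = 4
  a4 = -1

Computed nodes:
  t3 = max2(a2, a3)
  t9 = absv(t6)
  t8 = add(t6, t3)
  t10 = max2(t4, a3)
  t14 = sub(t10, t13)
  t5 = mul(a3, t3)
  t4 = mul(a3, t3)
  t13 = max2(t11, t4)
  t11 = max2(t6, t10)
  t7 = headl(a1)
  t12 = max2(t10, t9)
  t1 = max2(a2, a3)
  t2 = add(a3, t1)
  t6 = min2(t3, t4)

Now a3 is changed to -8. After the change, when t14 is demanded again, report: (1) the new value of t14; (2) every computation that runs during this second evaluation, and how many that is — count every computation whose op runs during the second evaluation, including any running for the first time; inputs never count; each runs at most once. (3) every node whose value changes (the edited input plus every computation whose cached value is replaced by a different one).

First evaluation (everything demanded from the output):
  t3 = max2(-9, 4) = 4
  t4 = mul(4, 4) = 16
  t6 = min2(4, 16) = 4
  t10 = max2(16, 4) = 16
  t11 = max2(4, 16) = 16
  t13 = max2(16, 16) = 16
  t14 = sub(16, 16) = 0

Propagation after the edit:
  t3: runs — a3 4->-8; result -8.
  t4: runs — a3 4->-8; t3 4->-8; result 64.
  t6: runs — t3 4->-8; t4 16->64; result -8.
  t10: runs — t4 16->64; a3 4->-8; result 64.
  t11: runs — t6 4->-8; t10 16->64; result 64.
  t13: runs — t11 16->64; t4 16->64; result 64.
  t14: runs — t10 16->64; t13 16->64; result 0 (same value as before).

New value of t14: 0.
Computations that run: t3, t4, t6, t10, t11, t13, t14 — 7 in total.
Values that change: a3, t3, t4, t6, t10, t11, t13.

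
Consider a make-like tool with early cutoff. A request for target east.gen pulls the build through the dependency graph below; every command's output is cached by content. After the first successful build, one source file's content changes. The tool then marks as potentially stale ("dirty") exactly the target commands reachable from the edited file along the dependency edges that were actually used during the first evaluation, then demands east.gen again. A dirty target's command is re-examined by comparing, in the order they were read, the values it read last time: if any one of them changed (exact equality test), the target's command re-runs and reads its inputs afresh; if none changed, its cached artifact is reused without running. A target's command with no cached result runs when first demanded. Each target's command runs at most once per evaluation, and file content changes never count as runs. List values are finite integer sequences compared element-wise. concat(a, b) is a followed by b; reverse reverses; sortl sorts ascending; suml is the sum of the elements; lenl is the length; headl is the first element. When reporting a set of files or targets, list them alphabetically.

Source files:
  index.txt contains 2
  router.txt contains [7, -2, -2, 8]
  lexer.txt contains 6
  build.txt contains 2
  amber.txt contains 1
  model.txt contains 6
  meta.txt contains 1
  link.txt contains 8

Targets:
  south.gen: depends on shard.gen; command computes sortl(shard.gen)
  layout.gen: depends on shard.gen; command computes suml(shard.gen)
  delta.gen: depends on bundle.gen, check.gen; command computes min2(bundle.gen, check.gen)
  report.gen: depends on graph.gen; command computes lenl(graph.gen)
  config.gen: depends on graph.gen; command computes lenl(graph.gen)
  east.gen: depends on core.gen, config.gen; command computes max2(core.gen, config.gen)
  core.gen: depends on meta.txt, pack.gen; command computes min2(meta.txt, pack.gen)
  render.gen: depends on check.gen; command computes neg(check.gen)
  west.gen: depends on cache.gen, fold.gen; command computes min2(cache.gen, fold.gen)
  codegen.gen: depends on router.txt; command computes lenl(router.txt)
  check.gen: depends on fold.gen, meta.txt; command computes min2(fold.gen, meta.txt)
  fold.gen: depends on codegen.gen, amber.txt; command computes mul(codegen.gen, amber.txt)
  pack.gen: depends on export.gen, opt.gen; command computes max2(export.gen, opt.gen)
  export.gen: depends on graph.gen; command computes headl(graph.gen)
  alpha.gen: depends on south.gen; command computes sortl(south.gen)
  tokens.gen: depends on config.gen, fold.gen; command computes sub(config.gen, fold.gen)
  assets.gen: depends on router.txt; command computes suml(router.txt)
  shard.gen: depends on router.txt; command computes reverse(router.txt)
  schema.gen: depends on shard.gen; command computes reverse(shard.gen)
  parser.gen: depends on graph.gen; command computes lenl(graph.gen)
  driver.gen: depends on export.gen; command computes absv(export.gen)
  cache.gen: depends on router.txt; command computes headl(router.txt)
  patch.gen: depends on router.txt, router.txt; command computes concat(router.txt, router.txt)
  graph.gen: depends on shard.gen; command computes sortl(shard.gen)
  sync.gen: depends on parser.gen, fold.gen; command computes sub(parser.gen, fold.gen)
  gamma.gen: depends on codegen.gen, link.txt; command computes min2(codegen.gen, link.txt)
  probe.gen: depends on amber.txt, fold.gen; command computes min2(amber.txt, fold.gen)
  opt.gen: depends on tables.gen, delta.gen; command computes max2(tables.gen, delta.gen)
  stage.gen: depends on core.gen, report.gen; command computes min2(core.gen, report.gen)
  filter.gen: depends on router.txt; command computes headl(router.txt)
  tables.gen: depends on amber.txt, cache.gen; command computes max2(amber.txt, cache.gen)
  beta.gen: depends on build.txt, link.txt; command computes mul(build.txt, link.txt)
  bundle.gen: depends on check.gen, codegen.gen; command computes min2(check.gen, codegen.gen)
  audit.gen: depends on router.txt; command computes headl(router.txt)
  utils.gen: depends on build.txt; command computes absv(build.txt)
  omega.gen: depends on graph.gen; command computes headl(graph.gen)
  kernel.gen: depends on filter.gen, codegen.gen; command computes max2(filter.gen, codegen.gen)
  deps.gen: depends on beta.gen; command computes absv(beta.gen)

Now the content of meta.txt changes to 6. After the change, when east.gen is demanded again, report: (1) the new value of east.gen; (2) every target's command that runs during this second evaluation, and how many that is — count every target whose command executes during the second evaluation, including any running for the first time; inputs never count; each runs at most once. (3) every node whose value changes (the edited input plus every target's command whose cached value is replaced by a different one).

Demanding east.gen again yields 6.
6 target commands run: bundle.gen, check.gen, core.gen, delta.gen, east.gen, opt.gen.
The nodes whose values change: bundle.gen, check.gen, core.gen, delta.gen, east.gen, meta.txt.
Note where the cutoff bites: pack.gen is checked, finds nothing changed, and keeps its cache.

First demand of the output computes:
  cache.gen = headl([7, -2, -2, 8]) = 7
  codegen.gen = lenl([7, -2, -2, 8]) = 4
  fold.gen = mul(4, 1) = 4
  check.gen = min2(4, 1) = 1
  bundle.gen = min2(1, 4) = 1
  delta.gen = min2(1, 1) = 1
  shard.gen = reverse([7, -2, -2, 8]) = [8, -2, -2, 7]
  graph.gen = sortl([8, -2, -2, 7]) = [-2, -2, 7, 8]
  config.gen = lenl([-2, -2, 7, 8]) = 4
  export.gen = headl([-2, -2, 7, 8]) = -2
  tables.gen = max2(1, 7) = 7
  opt.gen = max2(7, 1) = 7
  pack.gen = max2(-2, 7) = 7
  core.gen = min2(1, 7) = 1
  east.gen = max2(1, 4) = 4

After the edit, cleaning proceeds:
  check.gen: a read changed (meta.txt 1->6) — executes, giving 4.
  bundle.gen: a read changed (check.gen 1->4) — executes, giving 4.
  delta.gen: a read changed (bundle.gen 1->4; check.gen 1->4) — executes, giving 4.
  opt.gen: a read changed (delta.gen 1->4) — executes, giving 7 — identical to its old value.
  pack.gen: dirty, but its reads are unchanged (export.gen unchanged, opt.gen unchanged); cached 7 stands.
  core.gen: a read changed (meta.txt 1->6) — executes, giving 6.
  east.gen: a read changed (core.gen 1->6) — executes, giving 6.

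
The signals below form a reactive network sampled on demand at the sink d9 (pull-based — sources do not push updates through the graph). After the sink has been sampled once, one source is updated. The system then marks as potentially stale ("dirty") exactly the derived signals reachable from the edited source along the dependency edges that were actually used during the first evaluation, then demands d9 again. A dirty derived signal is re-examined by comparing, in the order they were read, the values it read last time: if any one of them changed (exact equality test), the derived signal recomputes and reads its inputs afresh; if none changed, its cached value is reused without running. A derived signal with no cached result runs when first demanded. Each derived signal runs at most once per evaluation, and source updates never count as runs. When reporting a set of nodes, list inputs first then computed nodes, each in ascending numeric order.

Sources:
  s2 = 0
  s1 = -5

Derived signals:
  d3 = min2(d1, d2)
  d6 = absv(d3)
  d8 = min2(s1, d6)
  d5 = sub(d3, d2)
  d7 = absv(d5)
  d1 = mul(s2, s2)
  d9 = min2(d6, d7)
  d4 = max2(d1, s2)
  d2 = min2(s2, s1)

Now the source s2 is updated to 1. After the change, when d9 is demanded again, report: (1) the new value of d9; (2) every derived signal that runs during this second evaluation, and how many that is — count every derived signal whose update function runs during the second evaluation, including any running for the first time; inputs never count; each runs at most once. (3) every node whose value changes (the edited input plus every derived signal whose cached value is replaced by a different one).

Initial pass — values computed on the first demand:
  d1 = mul(0, 0) = 0
  d2 = min2(0, -5) = -5
  d3 = min2(0, -5) = -5
  d5 = sub(-5, -5) = 0
  d6 = absv(-5) = 5
  d7 = absv(0) = 0
  d9 = min2(5, 0) = 0

Second demand — change propagation:
  d1: re-runs because s2 0->1; s2 0->1; new result 1.
  d2: re-runs because s2 0->1; new result -5 (unchanged).
  d3: re-runs because d1 0->1; new result -5 (unchanged).
  d5: re-examined; everything it read last time is the same (d3 unchanged, d2 unchanged) — cache 0 kept, no run.
  d6: re-examined; everything it read last time is the same (d3 unchanged) — cache 5 kept, no run.
  d7: re-examined; everything it read last time is the same (d5 unchanged) — cache 0 kept, no run.
  d9: re-examined; everything it read last time is the same (d6 unchanged, d7 unchanged) — cache 0 kept, no run.

The important point: at d5 every value read last time is unchanged, so the dirty flag clears without a run.

d9 now evaluates to 0.
Run set: d1, d2, d3 (3 run).
Changed values: s2, d1.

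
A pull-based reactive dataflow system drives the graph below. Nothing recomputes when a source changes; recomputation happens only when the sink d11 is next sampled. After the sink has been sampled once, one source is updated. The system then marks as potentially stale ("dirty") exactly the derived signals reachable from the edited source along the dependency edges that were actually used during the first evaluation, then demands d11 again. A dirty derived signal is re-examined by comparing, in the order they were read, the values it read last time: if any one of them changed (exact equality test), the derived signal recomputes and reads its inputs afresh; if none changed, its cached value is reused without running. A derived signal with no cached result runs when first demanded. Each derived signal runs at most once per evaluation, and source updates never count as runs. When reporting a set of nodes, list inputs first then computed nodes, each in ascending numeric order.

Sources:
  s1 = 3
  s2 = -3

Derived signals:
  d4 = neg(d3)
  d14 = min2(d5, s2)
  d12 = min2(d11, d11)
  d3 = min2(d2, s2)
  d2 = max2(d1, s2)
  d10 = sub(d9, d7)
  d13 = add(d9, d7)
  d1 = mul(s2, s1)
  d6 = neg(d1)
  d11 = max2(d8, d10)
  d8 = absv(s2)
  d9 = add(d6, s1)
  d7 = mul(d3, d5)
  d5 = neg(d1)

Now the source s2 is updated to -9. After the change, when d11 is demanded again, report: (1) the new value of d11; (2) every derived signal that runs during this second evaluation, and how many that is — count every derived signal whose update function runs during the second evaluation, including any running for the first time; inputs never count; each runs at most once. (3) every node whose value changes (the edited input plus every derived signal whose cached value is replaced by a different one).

New value of d11: 273.
Derived signals that run: d1, d2, d3, d5, d6, d7, d8, d9, d10, d11 — 10 in total.
Values that change: s2, d1, d2, d3, d5, d6, d7, d8, d9, d10, d11.

First evaluation (everything demanded from the output):
  d1 = mul(-3, 3) = -9
  d2 = max2(-9, -3) = -3
  d3 = min2(-3, -3) = -3
  d5 = neg(-9) = 9
  d6 = neg(-9) = 9
  d7 = mul(-3, 9) = -27
  d8 = absv(-3) = 3
  d9 = add(9, 3) = 12
  d10 = sub(12, -27) = 39
  d11 = max2(3, 39) = 39

Propagation after the edit:
  d1: runs — s2 -3->-9; result -27.
  d2: runs — d1 -9->-27; s2 -3->-9; result -9.
  d3: runs — d2 -3->-9; s2 -3->-9; result -9.
  d5: runs — d1 -9->-27; result 27.
  d6: runs — d1 -9->-27; result 27.
  d7: runs — d3 -3->-9; d5 9->27; result -243.
  d8: runs — s2 -3->-9; result 9.
  d9: runs — d6 9->27; result 30.
  d10: runs — d9 12->30; d7 -27->-243; result 273.
  d11: runs — d8 3->9; d10 39->273; result 273.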